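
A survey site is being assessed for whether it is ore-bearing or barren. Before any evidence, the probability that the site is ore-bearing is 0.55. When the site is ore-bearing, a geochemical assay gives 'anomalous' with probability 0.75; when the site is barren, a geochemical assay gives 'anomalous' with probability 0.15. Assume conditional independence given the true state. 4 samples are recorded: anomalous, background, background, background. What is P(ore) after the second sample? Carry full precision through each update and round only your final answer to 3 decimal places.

Each posterior becomes the prior for the next update.
After 'anomalous': P(ore) = 0.75·0.5500 / (0.75·0.5500 + 0.15·0.4500) ≈ 0.8594
After 'background': P(ore) = 0.25·0.8594 / (0.25·0.8594 + 0.85·0.1406) ≈ 0.6425

0.643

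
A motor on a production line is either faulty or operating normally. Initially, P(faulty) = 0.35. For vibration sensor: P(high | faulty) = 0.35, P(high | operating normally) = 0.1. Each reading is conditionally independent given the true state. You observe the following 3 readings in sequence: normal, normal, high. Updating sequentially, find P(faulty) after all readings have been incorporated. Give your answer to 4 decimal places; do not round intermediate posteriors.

0.4957

After 'normal': P(faulty) = 0.65·0.3500 / (0.65·0.3500 + 0.9·0.6500) ≈ 0.2800
After 'normal': P(faulty) = 0.65·0.2800 / (0.65·0.2800 + 0.9·0.7200) ≈ 0.2193
After 'high': P(faulty) = 0.35·0.2193 / (0.35·0.2193 + 0.1·0.7807) ≈ 0.4957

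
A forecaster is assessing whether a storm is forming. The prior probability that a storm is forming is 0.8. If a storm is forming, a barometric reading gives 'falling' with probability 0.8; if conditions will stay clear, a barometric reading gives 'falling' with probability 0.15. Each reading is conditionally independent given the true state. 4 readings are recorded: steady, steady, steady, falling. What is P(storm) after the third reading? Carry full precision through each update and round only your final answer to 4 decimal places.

0.0495

After 'steady': P(storm) = 0.2·0.8000 / (0.2·0.8000 + 0.85·0.2000) ≈ 0.4848
After 'steady': P(storm) = 0.2·0.4848 / (0.2·0.4848 + 0.85·0.5152) ≈ 0.1813
After 'steady': P(storm) = 0.2·0.1813 / (0.2·0.1813 + 0.85·0.8187) ≈ 0.0495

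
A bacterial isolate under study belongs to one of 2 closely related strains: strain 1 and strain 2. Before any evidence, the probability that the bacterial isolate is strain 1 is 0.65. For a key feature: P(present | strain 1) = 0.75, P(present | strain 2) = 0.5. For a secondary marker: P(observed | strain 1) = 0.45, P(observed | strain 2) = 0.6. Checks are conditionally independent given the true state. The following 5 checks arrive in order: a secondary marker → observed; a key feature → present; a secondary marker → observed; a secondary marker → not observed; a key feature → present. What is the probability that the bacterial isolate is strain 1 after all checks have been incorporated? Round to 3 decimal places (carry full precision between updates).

After a secondary marker='observed': P(strain 1) = 0.45·0.6500 / (0.45·0.6500 + 0.6·0.3500) ≈ 0.5821
After a key feature='present': P(strain 1) = 0.75·0.5821 / (0.75·0.5821 + 0.5·0.4179) ≈ 0.6763
After a secondary marker='observed': P(strain 1) = 0.45·0.6763 / (0.45·0.6763 + 0.6·0.3237) ≈ 0.6104
After a secondary marker='not observed': P(strain 1) = 0.55·0.6104 / (0.55·0.6104 + 0.4·0.3896) ≈ 0.6830
After a key feature='present': P(strain 1) = 0.75·0.6830 / (0.75·0.6830 + 0.5·0.3170) ≈ 0.7637

0.764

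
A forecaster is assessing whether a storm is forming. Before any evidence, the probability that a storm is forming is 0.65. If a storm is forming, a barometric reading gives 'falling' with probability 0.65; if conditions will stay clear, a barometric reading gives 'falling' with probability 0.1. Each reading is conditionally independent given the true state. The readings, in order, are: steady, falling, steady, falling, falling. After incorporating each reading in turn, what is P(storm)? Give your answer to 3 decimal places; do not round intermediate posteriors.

After 'steady': P(storm) = 0.35·0.6500 / (0.35·0.6500 + 0.9·0.3500) ≈ 0.4194
After 'falling': P(storm) = 0.65·0.4194 / (0.65·0.4194 + 0.1·0.5806) ≈ 0.8244
After 'steady': P(storm) = 0.35·0.8244 / (0.35·0.8244 + 0.9·0.1756) ≈ 0.6461
After 'falling': P(storm) = 0.65·0.6461 / (0.65·0.6461 + 0.1·0.3539) ≈ 0.9223
After 'falling': P(storm) = 0.65·0.9223 / (0.65·0.9223 + 0.1·0.0777) ≈ 0.9872

0.987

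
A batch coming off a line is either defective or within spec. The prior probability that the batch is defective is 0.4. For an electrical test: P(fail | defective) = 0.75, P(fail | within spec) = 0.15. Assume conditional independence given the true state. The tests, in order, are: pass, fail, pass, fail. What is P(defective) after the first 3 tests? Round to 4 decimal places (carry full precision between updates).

After 'pass': P(defective) = 0.25·0.4000 / (0.25·0.4000 + 0.85·0.6000) ≈ 0.1639
After 'fail': P(defective) = 0.75·0.1639 / (0.75·0.1639 + 0.15·0.8361) ≈ 0.4950
After 'pass': P(defective) = 0.25·0.4950 / (0.25·0.4950 + 0.85·0.5050) ≈ 0.2238

0.2238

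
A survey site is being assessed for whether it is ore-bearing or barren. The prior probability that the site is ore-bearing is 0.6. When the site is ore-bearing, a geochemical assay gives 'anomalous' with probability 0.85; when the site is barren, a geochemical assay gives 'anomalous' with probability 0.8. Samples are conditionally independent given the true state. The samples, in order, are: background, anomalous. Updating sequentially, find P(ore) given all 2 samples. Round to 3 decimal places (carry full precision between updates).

After 'background': P(ore) = 0.15·0.6000 / (0.15·0.6000 + 0.2·0.4000) ≈ 0.5294
After 'anomalous': P(ore) = 0.85·0.5294 / (0.85·0.5294 + 0.8·0.4706) ≈ 0.5445

0.544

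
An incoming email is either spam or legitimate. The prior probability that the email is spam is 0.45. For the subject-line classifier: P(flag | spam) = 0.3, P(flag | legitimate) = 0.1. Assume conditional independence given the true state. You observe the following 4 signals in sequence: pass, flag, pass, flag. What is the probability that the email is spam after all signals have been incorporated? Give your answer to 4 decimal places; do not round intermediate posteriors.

0.8167

After 'pass': P(spam) = 0.7·0.4500 / (0.7·0.4500 + 0.9·0.5500) ≈ 0.3889
After 'flag': P(spam) = 0.3·0.3889 / (0.3·0.3889 + 0.1·0.6111) ≈ 0.6562
After 'pass': P(spam) = 0.7·0.6562 / (0.7·0.6562 + 0.9·0.3438) ≈ 0.5976
After 'flag': P(spam) = 0.3·0.5976 / (0.3·0.5976 + 0.1·0.4024) ≈ 0.8167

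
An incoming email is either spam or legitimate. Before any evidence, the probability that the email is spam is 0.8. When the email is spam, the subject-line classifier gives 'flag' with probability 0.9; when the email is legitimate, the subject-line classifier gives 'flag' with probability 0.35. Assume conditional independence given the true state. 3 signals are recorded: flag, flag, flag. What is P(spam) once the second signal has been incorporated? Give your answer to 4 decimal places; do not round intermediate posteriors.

Each posterior becomes the prior for the next update.
After 'flag': P(spam) = 0.9·0.8000 / (0.9·0.8000 + 0.35·0.2000) ≈ 0.9114
After 'flag': P(spam) = 0.9·0.9114 / (0.9·0.9114 + 0.35·0.0886) ≈ 0.9636

0.9636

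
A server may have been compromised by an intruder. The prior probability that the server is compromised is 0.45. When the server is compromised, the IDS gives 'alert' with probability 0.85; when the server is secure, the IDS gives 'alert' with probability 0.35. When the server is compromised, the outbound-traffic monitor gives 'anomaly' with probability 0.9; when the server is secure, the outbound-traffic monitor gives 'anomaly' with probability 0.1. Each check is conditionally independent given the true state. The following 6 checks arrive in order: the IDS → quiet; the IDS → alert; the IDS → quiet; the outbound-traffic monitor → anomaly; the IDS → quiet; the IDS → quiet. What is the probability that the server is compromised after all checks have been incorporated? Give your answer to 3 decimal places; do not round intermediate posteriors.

0.048

After the IDS='quiet': P(compromised) = 0.15·0.4500 / (0.15·0.4500 + 0.65·0.5500) ≈ 0.1588
After the IDS='alert': P(compromised) = 0.85·0.1588 / (0.85·0.1588 + 0.35·0.8412) ≈ 0.3144
After the IDS='quiet': P(compromised) = 0.15·0.3144 / (0.15·0.3144 + 0.65·0.6856) ≈ 0.0957
After the outbound-traffic monitor='anomaly': P(compromised) = 0.9·0.0957 / (0.9·0.0957 + 0.1·0.9043) ≈ 0.4878
After the IDS='quiet': P(compromised) = 0.15·0.4878 / (0.15·0.4878 + 0.65·0.5122) ≈ 0.1802
After the IDS='quiet': P(compromised) = 0.15·0.1802 / (0.15·0.1802 + 0.65·0.8198) ≈ 0.0483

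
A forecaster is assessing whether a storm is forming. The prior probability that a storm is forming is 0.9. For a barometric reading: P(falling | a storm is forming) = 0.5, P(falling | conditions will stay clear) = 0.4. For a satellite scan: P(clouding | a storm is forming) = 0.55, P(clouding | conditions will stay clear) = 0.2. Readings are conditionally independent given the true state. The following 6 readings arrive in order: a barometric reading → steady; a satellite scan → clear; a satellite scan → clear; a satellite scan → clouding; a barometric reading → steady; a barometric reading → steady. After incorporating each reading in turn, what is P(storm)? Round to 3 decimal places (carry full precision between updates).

0.819

Apply Bayes' rule sequentially, carrying P(storm) forward.
After a barometric reading='steady': P(storm) = 0.5·0.9000 / (0.5·0.9000 + 0.6·0.1000) ≈ 0.8824
After a satellite scan='clear': P(storm) = 0.45·0.8824 / (0.45·0.8824 + 0.8·0.1176) ≈ 0.8084
After a satellite scan='clear': P(storm) = 0.45·0.8084 / (0.45·0.8084 + 0.8·0.1916) ≈ 0.7035
After a satellite scan='clouding': P(storm) = 0.55·0.7035 / (0.55·0.7035 + 0.2·0.2965) ≈ 0.8671
After a barometric reading='steady': P(storm) = 0.5·0.8671 / (0.5·0.8671 + 0.6·0.1329) ≈ 0.8447
After a barometric reading='steady': P(storm) = 0.5·0.8447 / (0.5·0.8447 + 0.6·0.1553) ≈ 0.8192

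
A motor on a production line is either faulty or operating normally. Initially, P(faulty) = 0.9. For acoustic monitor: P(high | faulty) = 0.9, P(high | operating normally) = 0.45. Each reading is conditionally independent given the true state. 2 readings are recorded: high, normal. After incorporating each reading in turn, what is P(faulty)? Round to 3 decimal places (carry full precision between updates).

0.766

Each posterior becomes the prior for the next update.
After 'high': P(faulty) = 0.9·0.9000 / (0.9·0.9000 + 0.45·0.1000) ≈ 0.9474
After 'normal': P(faulty) = 0.1·0.9474 / (0.1·0.9474 + 0.55·0.0526) ≈ 0.7660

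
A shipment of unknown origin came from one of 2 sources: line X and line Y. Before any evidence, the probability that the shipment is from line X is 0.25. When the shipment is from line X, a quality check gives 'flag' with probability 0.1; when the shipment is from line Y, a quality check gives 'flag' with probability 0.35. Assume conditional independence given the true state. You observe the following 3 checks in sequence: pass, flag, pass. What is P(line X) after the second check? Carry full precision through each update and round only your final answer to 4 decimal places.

0.1165

After 'pass': P(line X) = 0.9·0.2500 / (0.9·0.2500 + 0.65·0.7500) ≈ 0.3158
After 'flag': P(line X) = 0.1·0.3158 / (0.1·0.3158 + 0.35·0.6842) ≈ 0.1165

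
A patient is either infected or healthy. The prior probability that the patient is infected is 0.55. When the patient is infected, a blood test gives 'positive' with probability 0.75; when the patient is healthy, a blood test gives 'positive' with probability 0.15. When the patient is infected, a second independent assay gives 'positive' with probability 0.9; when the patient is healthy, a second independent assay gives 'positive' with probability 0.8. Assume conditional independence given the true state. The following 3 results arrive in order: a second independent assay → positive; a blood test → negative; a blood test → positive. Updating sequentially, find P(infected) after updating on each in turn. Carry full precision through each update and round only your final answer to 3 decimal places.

0.669

Apply Bayes' rule sequentially, carrying P(infected) forward.
After a second independent assay='positive': P(infected) = 0.9·0.5500 / (0.9·0.5500 + 0.8·0.4500) ≈ 0.5789
After a blood test='negative': P(infected) = 0.25·0.5789 / (0.25·0.5789 + 0.85·0.4211) ≈ 0.2880
After a blood test='positive': P(infected) = 0.75·0.2880 / (0.75·0.2880 + 0.15·0.7120) ≈ 0.6691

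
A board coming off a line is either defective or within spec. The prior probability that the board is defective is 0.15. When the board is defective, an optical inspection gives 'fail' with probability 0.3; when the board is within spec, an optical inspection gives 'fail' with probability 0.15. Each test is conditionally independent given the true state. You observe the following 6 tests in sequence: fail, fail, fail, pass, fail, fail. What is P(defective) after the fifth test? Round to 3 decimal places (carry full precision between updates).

0.699

After 'fail': P(defective) = 0.3·0.1500 / (0.3·0.1500 + 0.15·0.8500) ≈ 0.2609
After 'fail': P(defective) = 0.3·0.2609 / (0.3·0.2609 + 0.15·0.7391) ≈ 0.4138
After 'fail': P(defective) = 0.3·0.4138 / (0.3·0.4138 + 0.15·0.5862) ≈ 0.5854
After 'pass': P(defective) = 0.7·0.5854 / (0.7·0.5854 + 0.85·0.4146) ≈ 0.5376
After 'fail': P(defective) = 0.3·0.5376 / (0.3·0.5376 + 0.15·0.4624) ≈ 0.6993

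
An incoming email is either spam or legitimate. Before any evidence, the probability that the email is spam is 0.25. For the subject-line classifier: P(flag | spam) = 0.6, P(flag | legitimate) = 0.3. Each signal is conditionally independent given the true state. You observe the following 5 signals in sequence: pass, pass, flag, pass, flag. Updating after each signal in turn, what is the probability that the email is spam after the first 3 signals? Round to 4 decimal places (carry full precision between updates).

0.1788

Each posterior becomes the prior for the next update.
After 'pass': P(spam) = 0.4·0.2500 / (0.4·0.2500 + 0.7·0.7500) ≈ 0.1600
After 'pass': P(spam) = 0.4·0.1600 / (0.4·0.1600 + 0.7·0.8400) ≈ 0.0982
After 'flag': P(spam) = 0.6·0.0982 / (0.6·0.0982 + 0.3·0.9018) ≈ 0.1788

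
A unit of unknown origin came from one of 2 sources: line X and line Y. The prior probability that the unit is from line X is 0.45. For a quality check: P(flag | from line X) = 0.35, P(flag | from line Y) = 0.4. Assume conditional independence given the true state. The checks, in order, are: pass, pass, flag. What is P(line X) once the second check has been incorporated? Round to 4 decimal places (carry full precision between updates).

After 'pass': P(line X) = 0.65·0.4500 / (0.65·0.4500 + 0.6·0.5500) ≈ 0.4699
After 'pass': P(line X) = 0.65·0.4699 / (0.65·0.4699 + 0.6·0.5301) ≈ 0.4899

0.4899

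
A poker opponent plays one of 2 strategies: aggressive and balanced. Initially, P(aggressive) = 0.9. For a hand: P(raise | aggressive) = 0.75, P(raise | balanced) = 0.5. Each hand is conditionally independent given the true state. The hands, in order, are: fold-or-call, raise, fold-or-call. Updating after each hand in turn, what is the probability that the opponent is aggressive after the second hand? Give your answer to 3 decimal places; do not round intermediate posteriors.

After 'fold-or-call': P(aggressive) = 0.25·0.9000 / (0.25·0.9000 + 0.5·0.1000) ≈ 0.8182
After 'raise': P(aggressive) = 0.75·0.8182 / (0.75·0.8182 + 0.5·0.1818) ≈ 0.8710

0.871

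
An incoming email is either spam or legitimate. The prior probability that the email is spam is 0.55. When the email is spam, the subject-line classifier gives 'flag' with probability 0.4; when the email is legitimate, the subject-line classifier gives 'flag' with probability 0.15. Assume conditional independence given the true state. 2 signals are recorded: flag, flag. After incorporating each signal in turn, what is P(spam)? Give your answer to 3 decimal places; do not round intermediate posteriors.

0.897

After 'flag': P(spam) = 0.4·0.5500 / (0.4·0.5500 + 0.15·0.4500) ≈ 0.7652
After 'flag': P(spam) = 0.4·0.7652 / (0.4·0.7652 + 0.15·0.2348) ≈ 0.8968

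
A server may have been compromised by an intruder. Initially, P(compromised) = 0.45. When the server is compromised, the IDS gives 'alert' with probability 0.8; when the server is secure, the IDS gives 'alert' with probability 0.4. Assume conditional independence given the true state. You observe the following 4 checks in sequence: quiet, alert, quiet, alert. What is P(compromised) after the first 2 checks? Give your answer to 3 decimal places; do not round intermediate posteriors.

After 'quiet': P(compromised) = 0.2·0.4500 / (0.2·0.4500 + 0.6·0.5500) ≈ 0.2143
After 'alert': P(compromised) = 0.8·0.2143 / (0.8·0.2143 + 0.4·0.7857) ≈ 0.3529

0.353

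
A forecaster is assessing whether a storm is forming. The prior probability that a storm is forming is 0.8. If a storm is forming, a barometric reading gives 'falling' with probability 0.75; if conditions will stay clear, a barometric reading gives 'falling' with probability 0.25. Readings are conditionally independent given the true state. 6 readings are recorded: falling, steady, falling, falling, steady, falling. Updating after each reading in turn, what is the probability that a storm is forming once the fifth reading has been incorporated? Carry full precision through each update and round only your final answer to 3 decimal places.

0.923

After 'falling': P(storm) = 0.75·0.8000 / (0.75·0.8000 + 0.25·0.2000) ≈ 0.9231
After 'steady': P(storm) = 0.25·0.9231 / (0.25·0.9231 + 0.75·0.0769) ≈ 0.8000
After 'falling': P(storm) = 0.75·0.8000 / (0.75·0.8000 + 0.25·0.2000) ≈ 0.9231
After 'falling': P(storm) = 0.75·0.9231 / (0.75·0.9231 + 0.25·0.0769) ≈ 0.9730
After 'steady': P(storm) = 0.25·0.9730 / (0.25·0.9730 + 0.75·0.0270) ≈ 0.9231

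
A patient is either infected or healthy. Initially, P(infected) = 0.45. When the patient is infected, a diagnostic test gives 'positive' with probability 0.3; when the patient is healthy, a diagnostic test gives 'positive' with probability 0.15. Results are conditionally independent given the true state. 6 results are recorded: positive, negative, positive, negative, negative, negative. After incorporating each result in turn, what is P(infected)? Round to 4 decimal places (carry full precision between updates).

0.6008

Each posterior becomes the prior for the next update.
After 'positive': P(infected) = 0.3·0.4500 / (0.3·0.4500 + 0.15·0.5500) ≈ 0.6207
After 'negative': P(infected) = 0.7·0.6207 / (0.7·0.6207 + 0.85·0.3793) ≈ 0.5740
After 'positive': P(infected) = 0.3·0.5740 / (0.3·0.5740 + 0.15·0.4260) ≈ 0.7294
After 'negative': P(infected) = 0.7·0.7294 / (0.7·0.7294 + 0.85·0.2706) ≈ 0.6894
After 'negative': P(infected) = 0.7·0.6894 / (0.7·0.6894 + 0.85·0.3106) ≈ 0.6464
After 'negative': P(infected) = 0.7·0.6464 / (0.7·0.6464 + 0.85·0.3536) ≈ 0.6008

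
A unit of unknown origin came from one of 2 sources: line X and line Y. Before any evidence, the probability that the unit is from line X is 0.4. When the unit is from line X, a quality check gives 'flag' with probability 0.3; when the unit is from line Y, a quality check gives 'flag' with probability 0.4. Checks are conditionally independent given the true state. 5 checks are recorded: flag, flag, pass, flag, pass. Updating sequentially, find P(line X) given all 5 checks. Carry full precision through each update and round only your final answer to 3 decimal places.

0.277

Each posterior becomes the prior for the next update.
After 'flag': P(line X) = 0.3·0.4000 / (0.3·0.4000 + 0.4·0.6000) ≈ 0.3333
After 'flag': P(line X) = 0.3·0.3333 / (0.3·0.3333 + 0.4·0.6667) ≈ 0.2727
After 'pass': P(line X) = 0.7·0.2727 / (0.7·0.2727 + 0.6·0.7273) ≈ 0.3043
After 'flag': P(line X) = 0.3·0.3043 / (0.3·0.3043 + 0.4·0.6957) ≈ 0.2471
After 'pass': P(line X) = 0.7·0.2471 / (0.7·0.2471 + 0.6·0.7529) ≈ 0.2768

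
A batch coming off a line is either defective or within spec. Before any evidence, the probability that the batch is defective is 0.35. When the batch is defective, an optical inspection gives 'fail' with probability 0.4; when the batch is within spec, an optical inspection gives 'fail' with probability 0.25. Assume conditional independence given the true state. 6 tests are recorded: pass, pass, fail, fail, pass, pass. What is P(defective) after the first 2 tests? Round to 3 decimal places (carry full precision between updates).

0.256

Apply Bayes' rule sequentially, carrying P(defective) forward.
After 'pass': P(defective) = 0.6·0.3500 / (0.6·0.3500 + 0.75·0.6500) ≈ 0.3011
After 'pass': P(defective) = 0.6·0.3011 / (0.6·0.3011 + 0.75·0.6989) ≈ 0.2563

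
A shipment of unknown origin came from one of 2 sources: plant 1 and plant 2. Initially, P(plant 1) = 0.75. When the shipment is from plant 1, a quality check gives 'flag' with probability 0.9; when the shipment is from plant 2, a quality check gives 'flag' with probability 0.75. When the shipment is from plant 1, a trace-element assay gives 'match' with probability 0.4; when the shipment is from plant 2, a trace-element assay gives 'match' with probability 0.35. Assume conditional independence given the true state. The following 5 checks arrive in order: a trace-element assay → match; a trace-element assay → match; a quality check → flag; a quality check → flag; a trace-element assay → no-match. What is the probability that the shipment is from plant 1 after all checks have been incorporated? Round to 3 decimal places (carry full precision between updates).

After a trace-element assay='match': P(plant 1) = 0.4·0.7500 / (0.4·0.7500 + 0.35·0.2500) ≈ 0.7742
After a trace-element assay='match': P(plant 1) = 0.4·0.7742 / (0.4·0.7742 + 0.35·0.2258) ≈ 0.7967
After a quality check='flag': P(plant 1) = 0.9·0.7967 / (0.9·0.7967 + 0.75·0.2033) ≈ 0.8246
After a quality check='flag': P(plant 1) = 0.9·0.8246 / (0.9·0.8246 + 0.75·0.1754) ≈ 0.8495
After a trace-element assay='no-match': P(plant 1) = 0.6·0.8495 / (0.6·0.8495 + 0.65·0.1505) ≈ 0.8389

0.839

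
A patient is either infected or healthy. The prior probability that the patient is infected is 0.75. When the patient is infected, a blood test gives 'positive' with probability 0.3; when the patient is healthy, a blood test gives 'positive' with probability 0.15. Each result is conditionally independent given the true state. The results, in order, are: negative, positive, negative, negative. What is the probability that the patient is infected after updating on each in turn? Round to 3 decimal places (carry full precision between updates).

0.770

Apply Bayes' rule sequentially, carrying P(infected) forward.
After 'negative': P(infected) = 0.7·0.7500 / (0.7·0.7500 + 0.85·0.2500) ≈ 0.7119
After 'positive': P(infected) = 0.3·0.7119 / (0.3·0.7119 + 0.15·0.2881) ≈ 0.8317
After 'negative': P(infected) = 0.7·0.8317 / (0.7·0.8317 + 0.85·0.1683) ≈ 0.8027
After 'negative': P(infected) = 0.7·0.8027 / (0.7·0.8027 + 0.85·0.1973) ≈ 0.7702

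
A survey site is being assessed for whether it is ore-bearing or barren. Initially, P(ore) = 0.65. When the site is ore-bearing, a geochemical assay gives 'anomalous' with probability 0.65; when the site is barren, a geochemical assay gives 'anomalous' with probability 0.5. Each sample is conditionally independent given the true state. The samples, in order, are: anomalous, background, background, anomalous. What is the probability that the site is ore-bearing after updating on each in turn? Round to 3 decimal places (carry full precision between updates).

Apply Bayes' rule sequentially, carrying P(ore) forward.
After 'anomalous': P(ore) = 0.65·0.6500 / (0.65·0.6500 + 0.5·0.3500) ≈ 0.7071
After 'background': P(ore) = 0.35·0.7071 / (0.35·0.7071 + 0.5·0.2929) ≈ 0.6283
After 'background': P(ore) = 0.35·0.6283 / (0.35·0.6283 + 0.5·0.3717) ≈ 0.5419
After 'anomalous': P(ore) = 0.65·0.5419 / (0.65·0.5419 + 0.5·0.4581) ≈ 0.6060

0.606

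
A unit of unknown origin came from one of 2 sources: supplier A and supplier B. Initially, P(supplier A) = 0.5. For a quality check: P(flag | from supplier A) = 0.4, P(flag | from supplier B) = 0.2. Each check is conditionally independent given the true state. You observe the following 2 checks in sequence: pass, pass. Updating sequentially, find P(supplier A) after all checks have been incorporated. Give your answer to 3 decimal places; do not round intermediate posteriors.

Apply Bayes' rule sequentially, carrying P(supplier A) forward.
After 'pass': P(supplier A) = 0.6·0.5000 / (0.6·0.5000 + 0.8·0.5000) ≈ 0.4286
After 'pass': P(supplier A) = 0.6·0.4286 / (0.6·0.4286 + 0.8·0.5714) ≈ 0.3600

0.360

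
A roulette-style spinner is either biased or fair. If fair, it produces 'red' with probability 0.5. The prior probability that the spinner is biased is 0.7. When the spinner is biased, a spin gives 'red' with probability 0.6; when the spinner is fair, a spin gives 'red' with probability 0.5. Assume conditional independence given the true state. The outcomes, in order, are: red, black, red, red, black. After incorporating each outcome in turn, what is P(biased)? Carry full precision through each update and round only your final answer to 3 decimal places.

After 'red': P(biased) = 0.6·0.7000 / (0.6·0.7000 + 0.5·0.3000) ≈ 0.7368
After 'black': P(biased) = 0.4·0.7368 / (0.4·0.7368 + 0.5·0.2632) ≈ 0.6914
After 'red': P(biased) = 0.6·0.6914 / (0.6·0.6914 + 0.5·0.3086) ≈ 0.7289
After 'red': P(biased) = 0.6·0.7289 / (0.6·0.7289 + 0.5·0.2711) ≈ 0.7633
After 'black': P(biased) = 0.4·0.7633 / (0.4·0.7633 + 0.5·0.2367) ≈ 0.7207

0.721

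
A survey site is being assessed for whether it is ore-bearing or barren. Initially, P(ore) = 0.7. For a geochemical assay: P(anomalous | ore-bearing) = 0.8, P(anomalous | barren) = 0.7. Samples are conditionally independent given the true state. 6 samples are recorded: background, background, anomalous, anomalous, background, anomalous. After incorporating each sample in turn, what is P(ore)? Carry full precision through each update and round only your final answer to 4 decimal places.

Each posterior becomes the prior for the next update.
After 'background': P(ore) = 0.2·0.7000 / (0.2·0.7000 + 0.3·0.3000) ≈ 0.6087
After 'background': P(ore) = 0.2·0.6087 / (0.2·0.6087 + 0.3·0.3913) ≈ 0.5091
After 'anomalous': P(ore) = 0.8·0.5091 / (0.8·0.5091 + 0.7·0.4909) ≈ 0.5424
After 'anomalous': P(ore) = 0.8·0.5424 / (0.8·0.5424 + 0.7·0.4576) ≈ 0.5753
After 'background': P(ore) = 0.2·0.5753 / (0.2·0.5753 + 0.3·0.4247) ≈ 0.4745
After 'anomalous': P(ore) = 0.8·0.4745 / (0.8·0.4745 + 0.7·0.5255) ≈ 0.5079

0.5079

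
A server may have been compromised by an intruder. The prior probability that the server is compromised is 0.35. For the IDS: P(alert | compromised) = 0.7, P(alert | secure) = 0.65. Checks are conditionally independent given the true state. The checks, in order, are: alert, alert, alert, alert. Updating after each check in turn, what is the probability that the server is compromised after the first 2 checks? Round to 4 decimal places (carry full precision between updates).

After 'alert': P(compromised) = 0.7·0.3500 / (0.7·0.3500 + 0.65·0.6500) ≈ 0.3670
After 'alert': P(compromised) = 0.7·0.3670 / (0.7·0.3670 + 0.65·0.6330) ≈ 0.3844

0.3844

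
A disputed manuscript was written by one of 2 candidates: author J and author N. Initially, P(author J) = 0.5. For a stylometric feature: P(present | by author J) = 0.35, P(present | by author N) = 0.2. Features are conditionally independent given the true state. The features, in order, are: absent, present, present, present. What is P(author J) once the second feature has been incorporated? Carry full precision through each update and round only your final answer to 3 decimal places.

0.587

After 'absent': P(author J) = 0.65·0.5000 / (0.65·0.5000 + 0.8·0.5000) ≈ 0.4483
After 'present': P(author J) = 0.35·0.4483 / (0.35·0.4483 + 0.2·0.5517) ≈ 0.5871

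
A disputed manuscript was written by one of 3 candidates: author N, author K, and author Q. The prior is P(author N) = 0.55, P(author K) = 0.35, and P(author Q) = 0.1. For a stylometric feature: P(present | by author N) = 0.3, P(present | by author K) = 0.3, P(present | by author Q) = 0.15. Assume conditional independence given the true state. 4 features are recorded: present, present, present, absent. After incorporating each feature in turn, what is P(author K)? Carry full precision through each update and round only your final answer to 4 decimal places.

0.3824

After 'present': normaliser = 0.3·0.5500 + 0.3·0.3500 + 0.15·0.1000; P(author N) ≈ 0.5789, P(author K) ≈ 0.3684, P(author Q) ≈ 0.0526
After 'present': normaliser = 0.3·0.5789 + 0.3·0.3684 + 0.15·0.0526; P(author N) ≈ 0.5946, P(author K) ≈ 0.3784, P(author Q) ≈ 0.0270
After 'present': normaliser = 0.3·0.5946 + 0.3·0.3784 + 0.15·0.0270; P(author N) ≈ 0.6027, P(author K) ≈ 0.3836, P(author Q) ≈ 0.0137
After 'absent': normaliser = 0.7·0.6027 + 0.7·0.3836 + 0.85·0.0137; P(author N) ≈ 0.6010, P(author K) ≈ 0.3824, P(author Q) ≈ 0.0166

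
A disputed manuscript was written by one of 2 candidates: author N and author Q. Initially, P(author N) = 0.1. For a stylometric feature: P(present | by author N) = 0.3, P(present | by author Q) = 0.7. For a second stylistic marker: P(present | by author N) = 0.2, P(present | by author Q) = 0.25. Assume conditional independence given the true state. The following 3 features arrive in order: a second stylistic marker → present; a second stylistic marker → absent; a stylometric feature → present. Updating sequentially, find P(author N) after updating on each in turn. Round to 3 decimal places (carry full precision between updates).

0.039

After a second stylistic marker='present': P(author N) = 0.2·0.1000 / (0.2·0.1000 + 0.25·0.9000) ≈ 0.0816
After a second stylistic marker='absent': P(author N) = 0.8·0.0816 / (0.8·0.0816 + 0.75·0.9184) ≈ 0.0866
After a stylometric feature='present': P(author N) = 0.3·0.0866 / (0.3·0.0866 + 0.7·0.9134) ≈ 0.0390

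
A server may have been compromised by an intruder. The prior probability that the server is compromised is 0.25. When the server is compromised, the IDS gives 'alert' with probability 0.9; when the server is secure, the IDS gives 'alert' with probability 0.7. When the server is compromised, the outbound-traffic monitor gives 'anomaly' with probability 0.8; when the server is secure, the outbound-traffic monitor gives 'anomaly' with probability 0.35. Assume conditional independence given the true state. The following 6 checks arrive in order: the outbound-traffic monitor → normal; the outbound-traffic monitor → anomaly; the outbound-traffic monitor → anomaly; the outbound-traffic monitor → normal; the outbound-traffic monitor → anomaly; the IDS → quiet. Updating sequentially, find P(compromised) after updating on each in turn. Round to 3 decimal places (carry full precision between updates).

0.112

After the outbound-traffic monitor='normal': P(compromised) = 0.2·0.2500 / (0.2·0.2500 + 0.65·0.7500) ≈ 0.0930
After the outbound-traffic monitor='anomaly': P(compromised) = 0.8·0.0930 / (0.8·0.0930 + 0.35·0.9070) ≈ 0.1899
After the outbound-traffic monitor='anomaly': P(compromised) = 0.8·0.1899 / (0.8·0.1899 + 0.35·0.8101) ≈ 0.3489
After the outbound-traffic monitor='normal': P(compromised) = 0.2·0.3489 / (0.2·0.3489 + 0.65·0.6511) ≈ 0.1415
After the outbound-traffic monitor='anomaly': P(compromised) = 0.8·0.1415 / (0.8·0.1415 + 0.35·0.8585) ≈ 0.2737
After the IDS='quiet': P(compromised) = 0.1·0.2737 / (0.1·0.2737 + 0.3·0.7263) ≈ 0.1116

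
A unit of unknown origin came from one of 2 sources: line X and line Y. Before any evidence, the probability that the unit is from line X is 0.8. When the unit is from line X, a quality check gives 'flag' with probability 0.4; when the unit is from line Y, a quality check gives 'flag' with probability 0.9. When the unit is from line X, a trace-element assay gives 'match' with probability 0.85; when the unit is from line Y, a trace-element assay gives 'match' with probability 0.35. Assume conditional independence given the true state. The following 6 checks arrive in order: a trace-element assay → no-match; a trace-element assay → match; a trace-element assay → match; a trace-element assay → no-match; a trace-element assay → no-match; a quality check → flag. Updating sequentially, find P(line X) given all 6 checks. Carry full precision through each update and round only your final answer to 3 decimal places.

0.114

Apply Bayes' rule sequentially, carrying P(line X) forward.
After a trace-element assay='no-match': P(line X) = 0.15·0.8000 / (0.15·0.8000 + 0.65·0.2000) ≈ 0.4800
After a trace-element assay='match': P(line X) = 0.85·0.4800 / (0.85·0.4800 + 0.35·0.5200) ≈ 0.6915
After a trace-element assay='match': P(line X) = 0.85·0.6915 / (0.85·0.6915 + 0.35·0.3085) ≈ 0.8448
After a trace-element assay='no-match': P(line X) = 0.15·0.8448 / (0.15·0.8448 + 0.65·0.1552) ≈ 0.5568
After a trace-element assay='no-match': P(line X) = 0.15·0.5568 / (0.15·0.5568 + 0.65·0.4432) ≈ 0.2248
After a quality check='flag': P(line X) = 0.4·0.2248 / (0.4·0.2248 + 0.9·0.7752) ≈ 0.1141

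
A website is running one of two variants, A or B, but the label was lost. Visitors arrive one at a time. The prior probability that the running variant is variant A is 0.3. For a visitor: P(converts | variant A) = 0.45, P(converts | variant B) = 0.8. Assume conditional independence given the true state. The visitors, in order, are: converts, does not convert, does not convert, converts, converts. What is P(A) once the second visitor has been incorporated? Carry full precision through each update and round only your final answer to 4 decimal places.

After 'converts': P(A) = 0.45·0.3000 / (0.45·0.3000 + 0.8·0.7000) ≈ 0.1942
After 'does not convert': P(A) = 0.55·0.1942 / (0.55·0.1942 + 0.2·0.8058) ≈ 0.3987

0.3987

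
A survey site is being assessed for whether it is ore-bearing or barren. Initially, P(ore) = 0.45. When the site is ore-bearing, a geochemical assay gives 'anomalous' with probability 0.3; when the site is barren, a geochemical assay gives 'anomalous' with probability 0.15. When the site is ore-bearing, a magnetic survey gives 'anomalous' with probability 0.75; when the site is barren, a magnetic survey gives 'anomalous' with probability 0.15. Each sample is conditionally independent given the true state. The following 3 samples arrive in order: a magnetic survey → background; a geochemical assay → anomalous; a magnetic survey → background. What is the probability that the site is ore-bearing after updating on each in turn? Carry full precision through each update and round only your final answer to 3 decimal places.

0.124

After a magnetic survey='background': P(ore) = 0.25·0.4500 / (0.25·0.4500 + 0.85·0.5500) ≈ 0.1940
After a geochemical assay='anomalous': P(ore) = 0.3·0.1940 / (0.3·0.1940 + 0.15·0.8060) ≈ 0.3249
After a magnetic survey='background': P(ore) = 0.25·0.3249 / (0.25·0.3249 + 0.85·0.6751) ≈ 0.1240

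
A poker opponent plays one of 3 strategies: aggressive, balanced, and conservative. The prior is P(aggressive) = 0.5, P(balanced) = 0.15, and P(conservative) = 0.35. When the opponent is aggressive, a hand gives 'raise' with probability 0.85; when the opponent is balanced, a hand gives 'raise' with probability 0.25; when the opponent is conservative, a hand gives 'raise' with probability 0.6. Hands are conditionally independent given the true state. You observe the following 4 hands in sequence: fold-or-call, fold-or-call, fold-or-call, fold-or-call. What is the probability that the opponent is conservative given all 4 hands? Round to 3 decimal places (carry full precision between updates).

0.158

Apply Bayes' rule sequentially, carrying P(conservative) forward.
After 'fold-or-call': normaliser = 0.15·0.5000 + 0.75·0.1500 + 0.4·0.3500; P(aggressive) ≈ 0.2290, P(balanced) ≈ 0.3435, P(conservative) ≈ 0.4275
After 'fold-or-call': normaliser = 0.15·0.2290 + 0.75·0.3435 + 0.4·0.4275; P(aggressive) ≈ 0.0742, P(balanced) ≈ 0.5565, P(conservative) ≈ 0.3693
After 'fold-or-call': normaliser = 0.15·0.0742 + 0.75·0.5565 + 0.4·0.3693; P(aggressive) ≈ 0.0193, P(balanced) ≈ 0.7243, P(conservative) ≈ 0.2564
After 'fold-or-call': normaliser = 0.15·0.0193 + 0.75·0.7243 + 0.4·0.2564; P(aggressive) ≈ 0.0045, P(balanced) ≈ 0.8374, P(conservative) ≈ 0.1581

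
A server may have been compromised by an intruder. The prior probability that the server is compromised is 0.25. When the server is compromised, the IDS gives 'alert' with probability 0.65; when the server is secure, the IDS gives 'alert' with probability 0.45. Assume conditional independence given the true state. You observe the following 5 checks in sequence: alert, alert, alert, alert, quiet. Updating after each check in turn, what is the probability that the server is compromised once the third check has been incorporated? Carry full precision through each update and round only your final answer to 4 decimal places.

After 'alert': P(compromised) = 0.65·0.2500 / (0.65·0.2500 + 0.45·0.7500) ≈ 0.3250
After 'alert': P(compromised) = 0.65·0.3250 / (0.65·0.3250 + 0.45·0.6750) ≈ 0.4102
After 'alert': P(compromised) = 0.65·0.4102 / (0.65·0.4102 + 0.45·0.5898) ≈ 0.5011

0.5011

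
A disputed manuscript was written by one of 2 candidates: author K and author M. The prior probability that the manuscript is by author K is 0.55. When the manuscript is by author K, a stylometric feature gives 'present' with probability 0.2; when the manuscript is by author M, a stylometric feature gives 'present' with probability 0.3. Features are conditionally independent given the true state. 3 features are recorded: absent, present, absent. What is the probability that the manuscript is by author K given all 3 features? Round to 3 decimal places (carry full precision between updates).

Apply Bayes' rule sequentially, carrying P(author K) forward.
After 'absent': P(author K) = 0.8·0.5500 / (0.8·0.5500 + 0.7·0.4500) ≈ 0.5828
After 'present': P(author K) = 0.2·0.5828 / (0.2·0.5828 + 0.3·0.4172) ≈ 0.4822
After 'absent': P(author K) = 0.8·0.4822 / (0.8·0.4822 + 0.7·0.5178) ≈ 0.5156

0.516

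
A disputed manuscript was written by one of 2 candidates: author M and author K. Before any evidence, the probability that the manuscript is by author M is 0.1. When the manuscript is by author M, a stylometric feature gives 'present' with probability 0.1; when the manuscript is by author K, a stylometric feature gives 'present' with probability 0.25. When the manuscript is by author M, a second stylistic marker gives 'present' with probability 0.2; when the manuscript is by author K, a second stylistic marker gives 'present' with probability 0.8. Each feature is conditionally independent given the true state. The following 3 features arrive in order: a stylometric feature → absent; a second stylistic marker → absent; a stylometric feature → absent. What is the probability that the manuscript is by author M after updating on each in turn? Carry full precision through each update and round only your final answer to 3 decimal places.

0.390

After a stylometric feature='absent': P(author M) = 0.9·0.1000 / (0.9·0.1000 + 0.75·0.9000) ≈ 0.1176
After a second stylistic marker='absent': P(author M) = 0.8·0.1176 / (0.8·0.1176 + 0.2·0.8824) ≈ 0.3478
After a stylometric feature='absent': P(author M) = 0.9·0.3478 / (0.9·0.3478 + 0.75·0.6522) ≈ 0.3902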